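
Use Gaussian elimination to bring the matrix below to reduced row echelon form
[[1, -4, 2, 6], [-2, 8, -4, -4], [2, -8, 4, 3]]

Add 2 times r1 to r2.
  [ 1  -4  2  6 ]
  [ 0   0  0  8 ]
  [ 2  -8  4  3 ]
Subtract 2 times r1 from r3.
  [ 1  -4  2   6 ]
  [ 0   0  0   8 ]
  [ 0   0  0  -9 ]
Multiply r2 by 1/8.
  [ 1  -4  2   6 ]
  [ 0   0  0   1 ]
  [ 0   0  0  -9 ]
Add 9 times r2 to r3.
  [ 1  -4  2  6 ]
  [ 0   0  0  1 ]
  [ 0   0  0  0 ]
Subtract 6 times r2 from r1.
  [ 1  -4  2  0 ]
  [ 0   0  0  1 ]
  [ 0   0  0  0 ]

[[1, -4, 2, 0], [0, 0, 0, 1], [0, 0, 0, 0]]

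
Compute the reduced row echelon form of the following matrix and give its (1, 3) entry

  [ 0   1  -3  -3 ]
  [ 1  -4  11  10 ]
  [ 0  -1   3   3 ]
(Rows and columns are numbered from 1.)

ρ1 <=> ρ2
  [ 1  -4  11  10 ]
  [ 0   1  -3  -3 ]
  [ 0  -1   3   3 ]
ρ3 -> ρ3 + ρ2
  [ 1  -4  11  10 ]
  [ 0   1  -3  -3 ]
  [ 0   0   0   0 ]
ρ1 -> ρ1 + 4·ρ2
  [ 1  0  -1  -2 ]
  [ 0  1  -3  -3 ]
  [ 0  0   0   0 ]

-1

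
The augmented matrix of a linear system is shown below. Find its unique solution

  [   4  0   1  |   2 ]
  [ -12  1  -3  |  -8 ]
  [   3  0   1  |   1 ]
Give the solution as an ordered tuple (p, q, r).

ρ1 → 1/4·ρ1
  [   1  0  1/4  |  1/2 ]
  [ -12  1   -3  |   -8 ]
  [   3  0    1  |    1 ]
ρ2 → ρ2 + 12·ρ1
  [ 1  0  1/4  |  1/2 ]
  [ 0  1    0  |   -2 ]
  [ 3  0    1  |    1 ]
ρ3 → ρ3 − 3·ρ1
  [ 1  0  1/4  |   1/2 ]
  [ 0  1    0  |    -2 ]
  [ 0  0  1/4  |  -1/2 ]
ρ3 → 4·ρ3
  [ 1  0  1/4  |  1/2 ]
  [ 0  1    0  |   -2 ]
  [ 0  0    1  |   -2 ]
ρ1 → ρ1 − 1/4·ρ3
  [ 1  0  0  |   1 ]
  [ 0  1  0  |  -2 ]
  [ 0  0  1  |  -2 ]
Reading off the last column: p = 1, q = -2, r = -2.

(1, -2, -2)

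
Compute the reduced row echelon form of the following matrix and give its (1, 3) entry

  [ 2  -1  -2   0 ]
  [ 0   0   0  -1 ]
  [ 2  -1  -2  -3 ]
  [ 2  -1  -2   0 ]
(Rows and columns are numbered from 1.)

-1

R1 ← 1/2·R1
  [ 1  -1/2  -1   0 ]
  [ 0     0   0  -1 ]
  [ 2    -1  -2  -3 ]
  [ 2    -1  -2   0 ]
R3 ← R3 − 2·R1
  [ 1  -1/2  -1   0 ]
  [ 0     0   0  -1 ]
  [ 0     0   0  -3 ]
  [ 2    -1  -2   0 ]
R4 ← R4 − 2·R1
  [ 1  -1/2  -1   0 ]
  [ 0     0   0  -1 ]
  [ 0     0   0  -3 ]
  [ 0     0   0   0 ]
R2 ← -1·R2
  [ 1  -1/2  -1   0 ]
  [ 0     0   0   1 ]
  [ 0     0   0  -3 ]
  [ 0     0   0   0 ]
R3 ← R3 + 3·R2
  [ 1  -1/2  -1  0 ]
  [ 0     0   0  1 ]
  [ 0     0   0  0 ]
  [ 0     0   0  0 ]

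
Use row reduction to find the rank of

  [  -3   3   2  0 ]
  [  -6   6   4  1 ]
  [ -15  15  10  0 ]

rank = 2

r1 → -1/3·r1
  [   1  -1  -2/3  0 ]
  [  -6   6     4  1 ]
  [ -15  15    10  0 ]
r2 → r2 + 6·r1
  [   1  -1  -2/3  0 ]
  [   0   0     0  1 ]
  [ -15  15    10  0 ]
r3 → r3 + 15·r1
  [ 1  -1  -2/3  0 ]
  [ 0   0     0  1 ]
  [ 0   0     0  0 ]
The reduced form has 2 nonzero rows.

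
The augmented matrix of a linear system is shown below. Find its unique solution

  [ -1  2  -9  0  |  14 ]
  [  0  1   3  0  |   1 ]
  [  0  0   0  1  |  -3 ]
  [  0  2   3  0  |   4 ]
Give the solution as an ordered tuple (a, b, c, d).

ρ1 := -1·ρ1
  [ 1  -2  9  0  |  -14 ]
  [ 0   1  3  0  |    1 ]
  [ 0   0  0  1  |   -3 ]
  [ 0   2  3  0  |    4 ]
ρ4 := ρ4 − 2·ρ2
  [ 1  -2   9  0  |  -14 ]
  [ 0   1   3  0  |    1 ]
  [ 0   0   0  1  |   -3 ]
  [ 0   0  -3  0  |    2 ]
ρ3 ↔ ρ4
  [ 1  -2   9  0  |  -14 ]
  [ 0   1   3  0  |    1 ]
  [ 0   0  -3  0  |    2 ]
  [ 0   0   0  1  |   -3 ]
ρ3 := -1/3·ρ3
  [ 1  -2  9  0  |   -14 ]
  [ 0   1  3  0  |     1 ]
  [ 0   0  1  0  |  -2/3 ]
  [ 0   0  0  1  |    -3 ]
ρ2 := ρ2 − 3·ρ3
  [ 1  -2  9  0  |   -14 ]
  [ 0   1  0  0  |     3 ]
  [ 0   0  1  0  |  -2/3 ]
  [ 0   0  0  1  |    -3 ]
ρ1 := ρ1 − 9·ρ3
  [ 1  -2  0  0  |    -8 ]
  [ 0   1  0  0  |     3 ]
  [ 0   0  1  0  |  -2/3 ]
  [ 0   0  0  1  |    -3 ]
ρ1 := ρ1 + 2·ρ2
  [ 1  0  0  0  |    -2 ]
  [ 0  1  0  0  |     3 ]
  [ 0  0  1  0  |  -2/3 ]
  [ 0  0  0  1  |    -3 ]
Reading off the last column: a = -2, b = 3, c = -2/3, d = -3.

(-2, 3, -2/3, -3)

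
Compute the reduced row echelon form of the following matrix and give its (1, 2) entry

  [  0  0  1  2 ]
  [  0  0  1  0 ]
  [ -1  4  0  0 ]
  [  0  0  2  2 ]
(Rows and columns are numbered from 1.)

Swap r1 and r3.
  [ -1  4  0  0 ]
  [  0  0  1  0 ]
  [  0  0  1  2 ]
  [  0  0  2  2 ]
Multiply r1 by -1.
  [ 1  -4  0  0 ]
  [ 0   0  1  0 ]
  [ 0   0  1  2 ]
  [ 0   0  2  2 ]
Subtract r2 from r3.
  [ 1  -4  0  0 ]
  [ 0   0  1  0 ]
  [ 0   0  0  2 ]
  [ 0   0  2  2 ]
Subtract 2 times r2 from r4.
  [ 1  -4  0  0 ]
  [ 0   0  1  0 ]
  [ 0   0  0  2 ]
  [ 0   0  0  2 ]
Multiply r3 by 1/2.
  [ 1  -4  0  0 ]
  [ 0   0  1  0 ]
  [ 0   0  0  1 ]
  [ 0   0  0  2 ]
Subtract 2 times r3 from r4.
  [ 1  -4  0  0 ]
  [ 0   0  1  0 ]
  [ 0   0  0  1 ]
  [ 0   0  0  0 ]

-4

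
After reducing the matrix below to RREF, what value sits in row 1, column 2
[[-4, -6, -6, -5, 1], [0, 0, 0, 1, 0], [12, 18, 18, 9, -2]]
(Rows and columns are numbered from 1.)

3/2

ρ1 -> -1/4·ρ1
  [  1  3/2  3/2  5/4  -1/4 ]
  [  0    0    0    1     0 ]
  [ 12   18   18    9    -2 ]
ρ3 -> ρ3 − 12·ρ1
  [ 1  3/2  3/2  5/4  -1/4 ]
  [ 0    0    0    1     0 ]
  [ 0    0    0   -6     1 ]
ρ3 -> ρ3 + 6·ρ2
  [ 1  3/2  3/2  5/4  -1/4 ]
  [ 0    0    0    1     0 ]
  [ 0    0    0    0     1 ]
ρ1 -> ρ1 + 1/4·ρ3
  [ 1  3/2  3/2  5/4  0 ]
  [ 0    0    0    1  0 ]
  [ 0    0    0    0  1 ]
ρ1 -> ρ1 − 5/4·ρ2
  [ 1  3/2  3/2  0  0 ]
  [ 0    0    0  1  0 ]
  [ 0    0    0  0  1 ]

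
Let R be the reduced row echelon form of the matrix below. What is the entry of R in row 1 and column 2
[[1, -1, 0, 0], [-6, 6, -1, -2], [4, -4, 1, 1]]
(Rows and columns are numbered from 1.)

-1

r2 ← r2 + 6·r1
  [ 1  -1   0   0 ]
  [ 0   0  -1  -2 ]
  [ 4  -4   1   1 ]
r3 ← r3 − 4·r1
  [ 1  -1   0   0 ]
  [ 0   0  -1  -2 ]
  [ 0   0   1   1 ]
r2 ← -1·r2
  [ 1  -1  0  0 ]
  [ 0   0  1  2 ]
  [ 0   0  1  1 ]
r3 ← r3 − r2
  [ 1  -1  0   0 ]
  [ 0   0  1   2 ]
  [ 0   0  0  -1 ]
r3 ← -1·r3
  [ 1  -1  0  0 ]
  [ 0   0  1  2 ]
  [ 0   0  0  1 ]
r2 ← r2 − 2·r3
  [ 1  -1  0  0 ]
  [ 0   0  1  0 ]
  [ 0   0  0  1 ]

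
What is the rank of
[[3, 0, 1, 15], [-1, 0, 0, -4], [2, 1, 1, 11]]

rank = 3

Multiply R1 by 1/3.
  [  1  0  1/3   5 ]
  [ -1  0    0  -4 ]
  [  2  1    1  11 ]
Add R1 to R2.
  [ 1  0  1/3   5 ]
  [ 0  0  1/3   1 ]
  [ 2  1    1  11 ]
Subtract 2 times R1 from R3.
  [ 1  0  1/3  5 ]
  [ 0  0  1/3  1 ]
  [ 0  1  1/3  1 ]
Swap R2 and R3.
  [ 1  0  1/3  5 ]
  [ 0  1  1/3  1 ]
  [ 0  0  1/3  1 ]
Multiply R3 by 3.
  [ 1  0  1/3  5 ]
  [ 0  1  1/3  1 ]
  [ 0  0    1  3 ]
Subtract 1/3 times R3 from R2.
  [ 1  0  1/3  5 ]
  [ 0  1    0  0 ]
  [ 0  0    1  3 ]
Subtract 1/3 times R3 from R1.
  [ 1  0  0  4 ]
  [ 0  1  0  0 ]
  [ 0  0  1  3 ]
The reduced form has 3 nonzero rows.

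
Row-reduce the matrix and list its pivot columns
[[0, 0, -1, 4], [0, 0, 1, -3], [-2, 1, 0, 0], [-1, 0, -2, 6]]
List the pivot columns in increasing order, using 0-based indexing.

0, 1, 2, 3

Swap R1 and R3.
  [ -2  1   0   0 ]
  [  0  0   1  -3 ]
  [  0  0  -1   4 ]
  [ -1  0  -2   6 ]
Multiply R1 by -1/2.
  [  1  -1/2   0   0 ]
  [  0     0   1  -3 ]
  [  0     0  -1   4 ]
  [ -1     0  -2   6 ]
Add R1 to R4.
  [ 1  -1/2   0   0 ]
  [ 0     0   1  -3 ]
  [ 0     0  -1   4 ]
  [ 0  -1/2  -2   6 ]
Swap R2 and R4.
  [ 1  -1/2   0   0 ]
  [ 0  -1/2  -2   6 ]
  [ 0     0  -1   4 ]
  [ 0     0   1  -3 ]
Multiply R2 by -2.
  [ 1  -1/2   0    0 ]
  [ 0     1   4  -12 ]
  [ 0     0  -1    4 ]
  [ 0     0   1   -3 ]
Multiply R3 by -1.
  [ 1  -1/2  0    0 ]
  [ 0     1  4  -12 ]
  [ 0     0  1   -4 ]
  [ 0     0  1   -3 ]
Subtract R3 from R4.
  [ 1  -1/2  0    0 ]
  [ 0     1  4  -12 ]
  [ 0     0  1   -4 ]
  [ 0     0  0    1 ]
Add 4 times R4 to R3.
  [ 1  -1/2  0    0 ]
  [ 0     1  4  -12 ]
  [ 0     0  1    0 ]
  [ 0     0  0    1 ]
Add 12 times R4 to R2.
  [ 1  -1/2  0  0 ]
  [ 0     1  4  0 ]
  [ 0     0  1  0 ]
  [ 0     0  0  1 ]
Subtract 4 times R3 from R2.
  [ 1  -1/2  0  0 ]
  [ 0     1  0  0 ]
  [ 0     0  1  0 ]
  [ 0     0  0  1 ]
Add 1/2 times R2 to R1.
  [ 1  0  0  0 ]
  [ 0  1  0  0 ]
  [ 0  0  1  0 ]
  [ 0  0  0  1 ]
Pivot columns are the columns containing a leading 1.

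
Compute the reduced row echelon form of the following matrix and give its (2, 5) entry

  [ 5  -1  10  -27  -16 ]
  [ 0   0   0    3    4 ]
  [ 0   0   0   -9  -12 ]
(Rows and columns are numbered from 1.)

ρ1 -> 1/5·ρ1
ρ2 -> 1/3·ρ2
ρ3 -> ρ3 + 9·ρ2
ρ1 -> ρ1 + 27/5·ρ2

4/3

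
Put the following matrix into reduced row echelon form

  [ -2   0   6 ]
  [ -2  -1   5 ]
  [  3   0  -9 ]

R1 -> -1/2·R1
  [  1   0  -3 ]
  [ -2  -1   5 ]
  [  3   0  -9 ]
R2 -> R2 + 2·R1
  [ 1   0  -3 ]
  [ 0  -1  -1 ]
  [ 3   0  -9 ]
R3 -> R3 − 3·R1
  [ 1   0  -3 ]
  [ 0  -1  -1 ]
  [ 0   0   0 ]
R2 -> -1·R2
  [ 1  0  -3 ]
  [ 0  1   1 ]
  [ 0  0   0 ]

[[1, 0, -3], [0, 1, 1], [0, 0, 0]]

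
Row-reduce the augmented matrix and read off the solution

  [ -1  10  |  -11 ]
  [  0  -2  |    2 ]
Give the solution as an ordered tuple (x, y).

r1 := -1·r1
r2 := -1/2·r2
r1 := r1 + 10·r2
Reading off the last column: x = 1, y = -1.

(1, -1)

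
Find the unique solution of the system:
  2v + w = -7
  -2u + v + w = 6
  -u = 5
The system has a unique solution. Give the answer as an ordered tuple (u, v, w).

Form the augmented matrix and row-reduce:
  [  0  2  1  |  -7 ]
  [ -2  1  1  |   6 ]
  [ -1  0  0  |   5 ]
Swap R1 and R2.
  [ -2  1  1  |   6 ]
  [  0  2  1  |  -7 ]
  [ -1  0  0  |   5 ]
Multiply R1 by -1/2.
  [  1  -1/2  -1/2  |  -3 ]
  [  0     2     1  |  -7 ]
  [ -1     0     0  |   5 ]
Add R1 to R3.
  [ 1  -1/2  -1/2  |  -3 ]
  [ 0     2     1  |  -7 ]
  [ 0  -1/2  -1/2  |   2 ]
Multiply R2 by 1/2.
  [ 1  -1/2  -1/2  |    -3 ]
  [ 0     1   1/2  |  -7/2 ]
  [ 0  -1/2  -1/2  |     2 ]
Add 1/2 times R2 to R3.
  [ 1  -1/2  -1/2  |    -3 ]
  [ 0     1   1/2  |  -7/2 ]
  [ 0     0  -1/4  |   1/4 ]
Multiply R3 by -4.
  [ 1  -1/2  -1/2  |    -3 ]
  [ 0     1   1/2  |  -7/2 ]
  [ 0     0     1  |    -1 ]
Subtract 1/2 times R3 from R2.
  [ 1  -1/2  -1/2  |  -3 ]
  [ 0     1     0  |  -3 ]
  [ 0     0     1  |  -1 ]
Add 1/2 times R3 to R1.
  [ 1  -1/2  0  |  -7/2 ]
  [ 0     1  0  |    -3 ]
  [ 0     0  1  |    -1 ]
Add 1/2 times R2 to R1.
  [ 1  0  0  |  -5 ]
  [ 0  1  0  |  -3 ]
  [ 0  0  1  |  -1 ]
Reading off the last column: u = -5, v = -3, w = -1.

(-5, -3, -1)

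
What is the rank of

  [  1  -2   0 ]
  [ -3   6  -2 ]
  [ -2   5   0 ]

R2 -> R2 + 3·R1
R3 -> R3 + 2·R1
R2 <-> R3
R3 -> -1/2·R3
R1 -> R1 + 2·R2
The reduced form has 3 nonzero rows.

rank = 3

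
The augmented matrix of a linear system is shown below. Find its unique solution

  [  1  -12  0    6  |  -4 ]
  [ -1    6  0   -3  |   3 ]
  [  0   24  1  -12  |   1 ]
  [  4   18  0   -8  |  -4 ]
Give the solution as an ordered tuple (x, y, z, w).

(-2, 2/3, -3, 1)

ρ2 ← ρ2 + ρ1
  [ 1  -12  0    6  |  -4 ]
  [ 0   -6  0    3  |  -1 ]
  [ 0   24  1  -12  |   1 ]
  [ 4   18  0   -8  |  -4 ]
ρ4 ← ρ4 − 4·ρ1
  [ 1  -12  0    6  |  -4 ]
  [ 0   -6  0    3  |  -1 ]
  [ 0   24  1  -12  |   1 ]
  [ 0   66  0  -32  |  12 ]
ρ2 ← -1/6·ρ2
  [ 1  -12  0     6  |   -4 ]
  [ 0    1  0  -1/2  |  1/6 ]
  [ 0   24  1   -12  |    1 ]
  [ 0   66  0   -32  |   12 ]
ρ3 ← ρ3 − 24·ρ2
  [ 1  -12  0     6  |   -4 ]
  [ 0    1  0  -1/2  |  1/6 ]
  [ 0    0  1     0  |   -3 ]
  [ 0   66  0   -32  |   12 ]
ρ4 ← ρ4 − 66·ρ2
  [ 1  -12  0     6  |   -4 ]
  [ 0    1  0  -1/2  |  1/6 ]
  [ 0    0  1     0  |   -3 ]
  [ 0    0  0     1  |    1 ]
ρ2 ← ρ2 + 1/2·ρ4
  [ 1  -12  0  6  |   -4 ]
  [ 0    1  0  0  |  2/3 ]
  [ 0    0  1  0  |   -3 ]
  [ 0    0  0  1  |    1 ]
ρ1 ← ρ1 − 6·ρ4
  [ 1  -12  0  0  |  -10 ]
  [ 0    1  0  0  |  2/3 ]
  [ 0    0  1  0  |   -3 ]
  [ 0    0  0  1  |    1 ]
ρ1 ← ρ1 + 12·ρ2
  [ 1  0  0  0  |   -2 ]
  [ 0  1  0  0  |  2/3 ]
  [ 0  0  1  0  |   -3 ]
  [ 0  0  0  1  |    1 ]
Reading off the last column: x = -2, y = 2/3, z = -3, w = 1.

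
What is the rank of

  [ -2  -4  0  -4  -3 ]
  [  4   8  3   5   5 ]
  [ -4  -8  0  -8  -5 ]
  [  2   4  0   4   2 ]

R1 → -1/2·R1
  [  1   2  0   2  3/2 ]
  [  4   8  3   5    5 ]
  [ -4  -8  0  -8   -5 ]
  [  2   4  0   4    2 ]
R2 → R2 − 4·R1
  [  1   2  0   2  3/2 ]
  [  0   0  3  -3   -1 ]
  [ -4  -8  0  -8   -5 ]
  [  2   4  0   4    2 ]
R3 → R3 + 4·R1
  [ 1  2  0   2  3/2 ]
  [ 0  0  3  -3   -1 ]
  [ 0  0  0   0    1 ]
  [ 2  4  0   4    2 ]
R4 → R4 − 2·R1
  [ 1  2  0   2  3/2 ]
  [ 0  0  3  -3   -1 ]
  [ 0  0  0   0    1 ]
  [ 0  0  0   0   -1 ]
R2 → 1/3·R2
  [ 1  2  0   2   3/2 ]
  [ 0  0  1  -1  -1/3 ]
  [ 0  0  0   0     1 ]
  [ 0  0  0   0    -1 ]
R4 → R4 + R3
  [ 1  2  0   2   3/2 ]
  [ 0  0  1  -1  -1/3 ]
  [ 0  0  0   0     1 ]
  [ 0  0  0   0     0 ]
R2 → R2 + 1/3·R3
  [ 1  2  0   2  3/2 ]
  [ 0  0  1  -1    0 ]
  [ 0  0  0   0    1 ]
  [ 0  0  0   0    0 ]
R1 → R1 − 3/2·R3
  [ 1  2  0   2  0 ]
  [ 0  0  1  -1  0 ]
  [ 0  0  0   0  1 ]
  [ 0  0  0   0  0 ]
The reduced form has 3 nonzero rows.

rank = 3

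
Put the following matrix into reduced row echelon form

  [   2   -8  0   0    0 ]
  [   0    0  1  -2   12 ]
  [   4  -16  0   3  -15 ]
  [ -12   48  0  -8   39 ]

Multiply r1 by 1/2.
  [   1   -4  0   0    0 ]
  [   0    0  1  -2   12 ]
  [   4  -16  0   3  -15 ]
  [ -12   48  0  -8   39 ]
Subtract 4 times r1 from r3.
  [   1  -4  0   0    0 ]
  [   0   0  1  -2   12 ]
  [   0   0  0   3  -15 ]
  [ -12  48  0  -8   39 ]
Add 12 times r1 to r4.
  [ 1  -4  0   0    0 ]
  [ 0   0  1  -2   12 ]
  [ 0   0  0   3  -15 ]
  [ 0   0  0  -8   39 ]
Multiply r3 by 1/3.
  [ 1  -4  0   0   0 ]
  [ 0   0  1  -2  12 ]
  [ 0   0  0   1  -5 ]
  [ 0   0  0  -8  39 ]
Add 8 times r3 to r4.
  [ 1  -4  0   0   0 ]
  [ 0   0  1  -2  12 ]
  [ 0   0  0   1  -5 ]
  [ 0   0  0   0  -1 ]
Multiply r4 by -1.
  [ 1  -4  0   0   0 ]
  [ 0   0  1  -2  12 ]
  [ 0   0  0   1  -5 ]
  [ 0   0  0   0   1 ]
Add 5 times r4 to r3.
  [ 1  -4  0   0   0 ]
  [ 0   0  1  -2  12 ]
  [ 0   0  0   1   0 ]
  [ 0   0  0   0   1 ]
Subtract 12 times r4 from r2.
  [ 1  -4  0   0  0 ]
  [ 0   0  1  -2  0 ]
  [ 0   0  0   1  0 ]
  [ 0   0  0   0  1 ]
Add 2 times r3 to r2.
  [ 1  -4  0  0  0 ]
  [ 0   0  1  0  0 ]
  [ 0   0  0  1  0 ]
  [ 0   0  0  0  1 ]

[[1, -4, 0, 0, 0], [0, 0, 1, 0, 0], [0, 0, 0, 1, 0], [0, 0, 0, 0, 1]]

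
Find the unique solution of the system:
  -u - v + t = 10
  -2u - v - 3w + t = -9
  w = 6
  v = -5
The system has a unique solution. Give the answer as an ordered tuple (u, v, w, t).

(1, -5, 6, 6)

Form the augmented matrix and row-reduce:
  [ -1  -1   0  1  |  10 ]
  [ -2  -1  -3  1  |  -9 ]
  [  0   0   1  0  |   6 ]
  [  0   1   0  0  |  -5 ]
R1 := -1·R1
R2 := R2 + 2·R1
R4 := R4 − R2
R4 := R4 − 3·R3
R2 := R2 + R4
R1 := R1 + R4
R2 := R2 + 3·R3
R1 := R1 − R2
Reading off the last column: u = 1, v = -5, w = 6, t = 6.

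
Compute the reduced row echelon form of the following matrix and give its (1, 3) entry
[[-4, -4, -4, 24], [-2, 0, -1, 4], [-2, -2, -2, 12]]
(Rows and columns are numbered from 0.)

ρ1 → -1/4·ρ1
  [  1   1   1  -6 ]
  [ -2   0  -1   4 ]
  [ -2  -2  -2  12 ]
ρ2 → ρ2 + 2·ρ1
  [  1   1   1  -6 ]
  [  0   2   1  -8 ]
  [ -2  -2  -2  12 ]
ρ3 → ρ3 + 2·ρ1
  [ 1  1  1  -6 ]
  [ 0  2  1  -8 ]
  [ 0  0  0   0 ]
ρ2 → 1/2·ρ2
  [ 1  1    1  -6 ]
  [ 0  1  1/2  -4 ]
  [ 0  0    0   0 ]
ρ1 → ρ1 − ρ2
  [ 1  0  1/2  -2 ]
  [ 0  1  1/2  -4 ]
  [ 0  0    0   0 ]

-4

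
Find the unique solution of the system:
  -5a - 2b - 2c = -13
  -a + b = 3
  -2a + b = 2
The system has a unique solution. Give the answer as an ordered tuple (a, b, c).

Form the augmented matrix and row-reduce:
  [ -5  -2  -2  |  -13 ]
  [ -1   1   0  |    3 ]
  [ -2   1   0  |    2 ]
r1 ← -1/5·r1
  [  1  2/5  2/5  |  13/5 ]
  [ -1    1    0  |     3 ]
  [ -2    1    0  |     2 ]
r2 ← r2 + r1
  [  1  2/5  2/5  |  13/5 ]
  [  0  7/5  2/5  |  28/5 ]
  [ -2    1    0  |     2 ]
r3 ← r3 + 2·r1
  [ 1  2/5  2/5  |  13/5 ]
  [ 0  7/5  2/5  |  28/5 ]
  [ 0  9/5  4/5  |  36/5 ]
r2 ← 5/7·r2
  [ 1  2/5  2/5  |  13/5 ]
  [ 0    1  2/7  |     4 ]
  [ 0  9/5  4/5  |  36/5 ]
r3 ← r3 − 9/5·r2
  [ 1  2/5  2/5  |  13/5 ]
  [ 0    1  2/7  |     4 ]
  [ 0    0  2/7  |     0 ]
r3 ← 7/2·r3
  [ 1  2/5  2/5  |  13/5 ]
  [ 0    1  2/7  |     4 ]
  [ 0    0    1  |     0 ]
r2 ← r2 − 2/7·r3
  [ 1  2/5  2/5  |  13/5 ]
  [ 0    1    0  |     4 ]
  [ 0    0    1  |     0 ]
r1 ← r1 − 2/5·r3
  [ 1  2/5  0  |  13/5 ]
  [ 0    1  0  |     4 ]
  [ 0    0  1  |     0 ]
r1 ← r1 − 2/5·r2
  [ 1  0  0  |  1 ]
  [ 0  1  0  |  4 ]
  [ 0  0  1  |  0 ]
Reading off the last column: a = 1, b = 4, c = 0.

(1, 4, 0)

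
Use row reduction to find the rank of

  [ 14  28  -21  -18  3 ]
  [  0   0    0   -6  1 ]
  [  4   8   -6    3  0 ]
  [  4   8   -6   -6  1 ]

r1 ← 1/14·r1
  [ 1  2  -3/2  -9/7  3/14 ]
  [ 0  0     0    -6     1 ]
  [ 4  8    -6     3     0 ]
  [ 4  8    -6    -6     1 ]
r3 ← r3 − 4·r1
  [ 1  2  -3/2  -9/7  3/14 ]
  [ 0  0     0    -6     1 ]
  [ 0  0     0  57/7  -6/7 ]
  [ 4  8    -6    -6     1 ]
r4 ← r4 − 4·r1
  [ 1  2  -3/2  -9/7  3/14 ]
  [ 0  0     0    -6     1 ]
  [ 0  0     0  57/7  -6/7 ]
  [ 0  0     0  -6/7   1/7 ]
r2 ← -1/6·r2
  [ 1  2  -3/2  -9/7  3/14 ]
  [ 0  0     0     1  -1/6 ]
  [ 0  0     0  57/7  -6/7 ]
  [ 0  0     0  -6/7   1/7 ]
r3 ← r3 − 57/7·r2
  [ 1  2  -3/2  -9/7  3/14 ]
  [ 0  0     0     1  -1/6 ]
  [ 0  0     0     0   1/2 ]
  [ 0  0     0  -6/7   1/7 ]
r4 ← r4 + 6/7·r2
  [ 1  2  -3/2  -9/7  3/14 ]
  [ 0  0     0     1  -1/6 ]
  [ 0  0     0     0   1/2 ]
  [ 0  0     0     0     0 ]
r3 ← 2·r3
  [ 1  2  -3/2  -9/7  3/14 ]
  [ 0  0     0     1  -1/6 ]
  [ 0  0     0     0     1 ]
  [ 0  0     0     0     0 ]
r2 ← r2 + 1/6·r3
  [ 1  2  -3/2  -9/7  3/14 ]
  [ 0  0     0     1     0 ]
  [ 0  0     0     0     1 ]
  [ 0  0     0     0     0 ]
r1 ← r1 − 3/14·r3
  [ 1  2  -3/2  -9/7  0 ]
  [ 0  0     0     1  0 ]
  [ 0  0     0     0  1 ]
  [ 0  0     0     0  0 ]
r1 ← r1 + 9/7·r2
  [ 1  2  -3/2  0  0 ]
  [ 0  0     0  1  0 ]
  [ 0  0     0  0  1 ]
  [ 0  0     0  0  0 ]
The reduced form has 3 nonzero rows.

rank = 3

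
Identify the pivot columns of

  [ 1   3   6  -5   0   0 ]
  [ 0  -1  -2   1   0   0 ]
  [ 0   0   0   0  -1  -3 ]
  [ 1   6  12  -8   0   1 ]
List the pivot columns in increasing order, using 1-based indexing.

Subtract ρ1 from ρ4.
  [ 1   3   6  -5   0   0 ]
  [ 0  -1  -2   1   0   0 ]
  [ 0   0   0   0  -1  -3 ]
  [ 0   3   6  -3   0   1 ]
Multiply ρ2 by -1.
  [ 1  3  6  -5   0   0 ]
  [ 0  1  2  -1   0   0 ]
  [ 0  0  0   0  -1  -3 ]
  [ 0  3  6  -3   0   1 ]
Subtract 3 times ρ2 from ρ4.
  [ 1  3  6  -5   0   0 ]
  [ 0  1  2  -1   0   0 ]
  [ 0  0  0   0  -1  -3 ]
  [ 0  0  0   0   0   1 ]
Multiply ρ3 by -1.
  [ 1  3  6  -5  0  0 ]
  [ 0  1  2  -1  0  0 ]
  [ 0  0  0   0  1  3 ]
  [ 0  0  0   0  0  1 ]
Subtract 3 times ρ4 from ρ3.
  [ 1  3  6  -5  0  0 ]
  [ 0  1  2  -1  0  0 ]
  [ 0  0  0   0  1  0 ]
  [ 0  0  0   0  0  1 ]
Subtract 3 times ρ2 from ρ1.
  [ 1  0  0  -2  0  0 ]
  [ 0  1  2  -1  0  0 ]
  [ 0  0  0   0  1  0 ]
  [ 0  0  0   0  0  1 ]
Pivot columns are the columns containing a leading 1.

1, 2, 5, 6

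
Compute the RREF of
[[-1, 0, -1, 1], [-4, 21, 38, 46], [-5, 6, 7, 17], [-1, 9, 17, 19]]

[[1, 0, 1, -1], [0, 1, 2, 2], [0, 0, 0, 0], [0, 0, 0, 0]]

R1 ← -1·R1
R2 ← R2 + 4·R1
R3 ← R3 + 5·R1
R4 ← R4 + R1
R2 ← 1/21·R2
R3 ← R3 − 6·R2
R4 ← R4 − 9·R2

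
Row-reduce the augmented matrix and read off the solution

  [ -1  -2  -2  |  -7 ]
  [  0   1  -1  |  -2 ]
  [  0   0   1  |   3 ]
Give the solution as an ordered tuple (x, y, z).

R1 := -1·R1
R2 := R2 + R3
R1 := R1 − 2·R3
R1 := R1 − 2·R2
Reading off the last column: x = -1, y = 1, z = 3.

(-1, 1, 3)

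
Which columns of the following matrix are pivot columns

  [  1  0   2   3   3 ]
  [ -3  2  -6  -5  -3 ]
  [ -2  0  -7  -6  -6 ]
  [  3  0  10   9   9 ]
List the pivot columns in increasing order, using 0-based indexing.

r2 ← r2 + 3·r1
  [  1  0   2   3   3 ]
  [  0  2   0   4   6 ]
  [ -2  0  -7  -6  -6 ]
  [  3  0  10   9   9 ]
r3 ← r3 + 2·r1
  [ 1  0   2  3  3 ]
  [ 0  2   0  4  6 ]
  [ 0  0  -3  0  0 ]
  [ 3  0  10  9  9 ]
r4 ← r4 − 3·r1
  [ 1  0   2  3  3 ]
  [ 0  2   0  4  6 ]
  [ 0  0  -3  0  0 ]
  [ 0  0   4  0  0 ]
r2 ← 1/2·r2
  [ 1  0   2  3  3 ]
  [ 0  1   0  2  3 ]
  [ 0  0  -3  0  0 ]
  [ 0  0   4  0  0 ]
r3 ← -1/3·r3
  [ 1  0  2  3  3 ]
  [ 0  1  0  2  3 ]
  [ 0  0  1  0  0 ]
  [ 0  0  4  0  0 ]
r4 ← r4 − 4·r3
  [ 1  0  2  3  3 ]
  [ 0  1  0  2  3 ]
  [ 0  0  1  0  0 ]
  [ 0  0  0  0  0 ]
r1 ← r1 − 2·r3
  [ 1  0  0  3  3 ]
  [ 0  1  0  2  3 ]
  [ 0  0  1  0  0 ]
  [ 0  0  0  0  0 ]
Pivot columns are the columns containing a leading 1.

0, 1, 2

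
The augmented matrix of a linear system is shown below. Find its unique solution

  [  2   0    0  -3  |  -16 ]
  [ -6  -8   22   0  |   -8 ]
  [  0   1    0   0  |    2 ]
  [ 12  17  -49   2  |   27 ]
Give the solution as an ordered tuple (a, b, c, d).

(-5, 2, -1, 2)

r1 → 1/2·r1
r2 → r2 + 6·r1
r4 → r4 − 12·r1
r2 → -1/8·r2
r3 → r3 − r2
r4 → r4 − 17·r2
r3 → 4/11·r3
r4 → r4 + 9/4·r3
r4 → -22·r4
r3 → r3 + 9/22·r4
r2 → r2 − 9/8·r4
r1 → r1 + 3/2·r4
r2 → r2 + 11/4·r3
Reading off the last column: a = -5, b = 2, c = -1, d = 2.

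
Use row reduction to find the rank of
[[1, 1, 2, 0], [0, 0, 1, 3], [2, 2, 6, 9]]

ρ3 → ρ3 − 2·ρ1
ρ3 → ρ3 − 2·ρ2
ρ3 → 1/3·ρ3
ρ2 → ρ2 − 3·ρ3
ρ1 → ρ1 − 2·ρ2
The reduced form has 3 nonzero rows.

rank = 3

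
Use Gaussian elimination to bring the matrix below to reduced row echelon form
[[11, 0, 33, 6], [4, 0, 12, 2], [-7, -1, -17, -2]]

[[1, 0, 3, 0], [0, 1, -4, 0], [0, 0, 0, 1]]

r1 ← 1/11·r1
  [  1   0    3  6/11 ]
  [  4   0   12     2 ]
  [ -7  -1  -17    -2 ]
r2 ← r2 − 4·r1
  [  1   0    3   6/11 ]
  [  0   0    0  -2/11 ]
  [ -7  -1  -17     -2 ]
r3 ← r3 + 7·r1
  [ 1   0  3   6/11 ]
  [ 0   0  0  -2/11 ]
  [ 0  -1  4  20/11 ]
r2 <=> r3
  [ 1   0  3   6/11 ]
  [ 0  -1  4  20/11 ]
  [ 0   0  0  -2/11 ]
r2 ← -1·r2
  [ 1  0   3    6/11 ]
  [ 0  1  -4  -20/11 ]
  [ 0  0   0   -2/11 ]
r3 ← -11/2·r3
  [ 1  0   3    6/11 ]
  [ 0  1  -4  -20/11 ]
  [ 0  0   0       1 ]
r2 ← r2 + 20/11·r3
  [ 1  0   3  6/11 ]
  [ 0  1  -4     0 ]
  [ 0  0   0     1 ]
r1 ← r1 − 6/11·r3
  [ 1  0   3  0 ]
  [ 0  1  -4  0 ]
  [ 0  0   0  1 ]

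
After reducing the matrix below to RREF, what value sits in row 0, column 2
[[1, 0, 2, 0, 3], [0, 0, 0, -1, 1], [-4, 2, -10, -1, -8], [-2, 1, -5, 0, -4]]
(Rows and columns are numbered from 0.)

Add 4 times R1 to R3.
  [  1  0   2   0   3 ]
  [  0  0   0  -1   1 ]
  [  0  2  -2  -1   4 ]
  [ -2  1  -5   0  -4 ]
Add 2 times R1 to R4.
  [ 1  0   2   0  3 ]
  [ 0  0   0  -1  1 ]
  [ 0  2  -2  -1  4 ]
  [ 0  1  -1   0  2 ]
Swap R2 and R3.
  [ 1  0   2   0  3 ]
  [ 0  2  -2  -1  4 ]
  [ 0  0   0  -1  1 ]
  [ 0  1  -1   0  2 ]
Multiply R2 by 1/2.
  [ 1  0   2     0  3 ]
  [ 0  1  -1  -1/2  2 ]
  [ 0  0   0    -1  1 ]
  [ 0  1  -1     0  2 ]
Subtract R2 from R4.
  [ 1  0   2     0  3 ]
  [ 0  1  -1  -1/2  2 ]
  [ 0  0   0    -1  1 ]
  [ 0  0   0   1/2  0 ]
Multiply R3 by -1.
  [ 1  0   2     0   3 ]
  [ 0  1  -1  -1/2   2 ]
  [ 0  0   0     1  -1 ]
  [ 0  0   0   1/2   0 ]
Subtract 1/2 times R3 from R4.
  [ 1  0   2     0    3 ]
  [ 0  1  -1  -1/2    2 ]
  [ 0  0   0     1   -1 ]
  [ 0  0   0     0  1/2 ]
Multiply R4 by 2.
  [ 1  0   2     0   3 ]
  [ 0  1  -1  -1/2   2 ]
  [ 0  0   0     1  -1 ]
  [ 0  0   0     0   1 ]
Add R4 to R3.
  [ 1  0   2     0  3 ]
  [ 0  1  -1  -1/2  2 ]
  [ 0  0   0     1  0 ]
  [ 0  0   0     0  1 ]
Subtract 2 times R4 from R2.
  [ 1  0   2     0  3 ]
  [ 0  1  -1  -1/2  0 ]
  [ 0  0   0     1  0 ]
  [ 0  0   0     0  1 ]
Subtract 3 times R4 from R1.
  [ 1  0   2     0  0 ]
  [ 0  1  -1  -1/2  0 ]
  [ 0  0   0     1  0 ]
  [ 0  0   0     0  1 ]
Add 1/2 times R3 to R2.
  [ 1  0   2  0  0 ]
  [ 0  1  -1  0  0 ]
  [ 0  0   0  1  0 ]
  [ 0  0   0  0  1 ]

2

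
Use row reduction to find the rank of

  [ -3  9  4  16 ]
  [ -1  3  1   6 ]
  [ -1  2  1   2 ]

R1 → -1/3·R1
R2 → R2 + R1
R3 → R3 + R1
R2 ↔ R3
R2 → -1·R2
R3 → -3·R3
R2 → R2 − 1/3·R3
R1 → R1 + 4/3·R3
R1 → R1 + 3·R2
The reduced form has 3 nonzero rows.

rank = 3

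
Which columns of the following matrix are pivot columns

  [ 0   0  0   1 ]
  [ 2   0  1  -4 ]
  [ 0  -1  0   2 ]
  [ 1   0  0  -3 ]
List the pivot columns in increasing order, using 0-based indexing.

0, 1, 2, 3

Swap r1 and r2.
  [ 2   0  1  -4 ]
  [ 0   0  0   1 ]
  [ 0  -1  0   2 ]
  [ 1   0  0  -3 ]
Multiply r1 by 1/2.
  [ 1   0  1/2  -2 ]
  [ 0   0    0   1 ]
  [ 0  -1    0   2 ]
  [ 1   0    0  -3 ]
Subtract r1 from r4.
  [ 1   0   1/2  -2 ]
  [ 0   0     0   1 ]
  [ 0  -1     0   2 ]
  [ 0   0  -1/2  -1 ]
Swap r2 and r3.
  [ 1   0   1/2  -2 ]
  [ 0  -1     0   2 ]
  [ 0   0     0   1 ]
  [ 0   0  -1/2  -1 ]
Multiply r2 by -1.
  [ 1  0   1/2  -2 ]
  [ 0  1     0  -2 ]
  [ 0  0     0   1 ]
  [ 0  0  -1/2  -1 ]
Swap r3 and r4.
  [ 1  0   1/2  -2 ]
  [ 0  1     0  -2 ]
  [ 0  0  -1/2  -1 ]
  [ 0  0     0   1 ]
Multiply r3 by -2.
  [ 1  0  1/2  -2 ]
  [ 0  1    0  -2 ]
  [ 0  0    1   2 ]
  [ 0  0    0   1 ]
Subtract 2 times r4 from r3.
  [ 1  0  1/2  -2 ]
  [ 0  1    0  -2 ]
  [ 0  0    1   0 ]
  [ 0  0    0   1 ]
Add 2 times r4 to r2.
  [ 1  0  1/2  -2 ]
  [ 0  1    0   0 ]
  [ 0  0    1   0 ]
  [ 0  0    0   1 ]
Add 2 times r4 to r1.
  [ 1  0  1/2  0 ]
  [ 0  1    0  0 ]
  [ 0  0    1  0 ]
  [ 0  0    0  1 ]
Subtract 1/2 times r3 from r1.
  [ 1  0  0  0 ]
  [ 0  1  0  0 ]
  [ 0  0  1  0 ]
  [ 0  0  0  1 ]
Pivot columns are the columns containing a leading 1.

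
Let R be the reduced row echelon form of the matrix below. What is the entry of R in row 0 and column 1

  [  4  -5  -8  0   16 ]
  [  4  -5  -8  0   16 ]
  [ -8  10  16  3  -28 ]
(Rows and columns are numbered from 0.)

ρ1 → 1/4·ρ1
  [  1  -5/4  -2  0    4 ]
  [  4    -5  -8  0   16 ]
  [ -8    10  16  3  -28 ]
ρ2 → ρ2 − 4·ρ1
  [  1  -5/4  -2  0    4 ]
  [  0     0   0  0    0 ]
  [ -8    10  16  3  -28 ]
ρ3 → ρ3 + 8·ρ1
  [ 1  -5/4  -2  0  4 ]
  [ 0     0   0  0  0 ]
  [ 0     0   0  3  4 ]
ρ2 <-> ρ3
  [ 1  -5/4  -2  0  4 ]
  [ 0     0   0  3  4 ]
  [ 0     0   0  0  0 ]
ρ2 → 1/3·ρ2
  [ 1  -5/4  -2  0    4 ]
  [ 0     0   0  1  4/3 ]
  [ 0     0   0  0    0 ]

-5/4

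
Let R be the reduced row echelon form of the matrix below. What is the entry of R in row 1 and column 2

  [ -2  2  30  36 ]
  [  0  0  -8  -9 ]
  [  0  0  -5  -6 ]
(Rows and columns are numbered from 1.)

-1

R1 := -1/2·R1
  [ 1  -1  -15  -18 ]
  [ 0   0   -8   -9 ]
  [ 0   0   -5   -6 ]
R2 := -1/8·R2
  [ 1  -1  -15  -18 ]
  [ 0   0    1  9/8 ]
  [ 0   0   -5   -6 ]
R3 := R3 + 5·R2
  [ 1  -1  -15   -18 ]
  [ 0   0    1   9/8 ]
  [ 0   0    0  -3/8 ]
R3 := -8/3·R3
  [ 1  -1  -15  -18 ]
  [ 0   0    1  9/8 ]
  [ 0   0    0    1 ]
R2 := R2 − 9/8·R3
  [ 1  -1  -15  -18 ]
  [ 0   0    1    0 ]
  [ 0   0    0    1 ]
R1 := R1 + 18·R3
  [ 1  -1  -15  0 ]
  [ 0   0    1  0 ]
  [ 0   0    0  1 ]
R1 := R1 + 15·R2
  [ 1  -1  0  0 ]
  [ 0   0  1  0 ]
  [ 0   0  0  1 ]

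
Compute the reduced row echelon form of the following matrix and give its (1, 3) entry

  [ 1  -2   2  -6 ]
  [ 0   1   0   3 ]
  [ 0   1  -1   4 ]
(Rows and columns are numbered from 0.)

R3 -> R3 − R2
R3 -> -1·R3
R1 -> R1 − 2·R3
R1 -> R1 + 2·R2

3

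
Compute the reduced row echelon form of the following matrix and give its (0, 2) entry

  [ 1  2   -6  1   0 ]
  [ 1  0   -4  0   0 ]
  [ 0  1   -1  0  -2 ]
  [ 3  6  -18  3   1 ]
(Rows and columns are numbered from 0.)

R2 := R2 − R1
  [ 1   2   -6   1   0 ]
  [ 0  -2    2  -1   0 ]
  [ 0   1   -1   0  -2 ]
  [ 3   6  -18   3   1 ]
R4 := R4 − 3·R1
  [ 1   2  -6   1   0 ]
  [ 0  -2   2  -1   0 ]
  [ 0   1  -1   0  -2 ]
  [ 0   0   0   0   1 ]
R2 := -1/2·R2
  [ 1  2  -6    1   0 ]
  [ 0  1  -1  1/2   0 ]
  [ 0  1  -1    0  -2 ]
  [ 0  0   0    0   1 ]
R3 := R3 − R2
  [ 1  2  -6     1   0 ]
  [ 0  1  -1   1/2   0 ]
  [ 0  0   0  -1/2  -2 ]
  [ 0  0   0     0   1 ]
R3 := -2·R3
  [ 1  2  -6    1  0 ]
  [ 0  1  -1  1/2  0 ]
  [ 0  0   0    1  4 ]
  [ 0  0   0    0  1 ]
R3 := R3 − 4·R4
  [ 1  2  -6    1  0 ]
  [ 0  1  -1  1/2  0 ]
  [ 0  0   0    1  0 ]
  [ 0  0   0    0  1 ]
R2 := R2 − 1/2·R3
  [ 1  2  -6  1  0 ]
  [ 0  1  -1  0  0 ]
  [ 0  0   0  1  0 ]
  [ 0  0   0  0  1 ]
R1 := R1 − R3
  [ 1  2  -6  0  0 ]
  [ 0  1  -1  0  0 ]
  [ 0  0   0  1  0 ]
  [ 0  0   0  0  1 ]
R1 := R1 − 2·R2
  [ 1  0  -4  0  0 ]
  [ 0  1  -1  0  0 ]
  [ 0  0   0  1  0 ]
  [ 0  0   0  0  1 ]

-4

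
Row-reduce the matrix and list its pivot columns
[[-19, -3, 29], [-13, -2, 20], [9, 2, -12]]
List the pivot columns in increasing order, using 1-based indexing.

1, 2

Multiply r1 by -1/19.
  [   1  3/19  -29/19 ]
  [ -13    -2      20 ]
  [   9     2     -12 ]
Add 13 times r1 to r2.
  [ 1  3/19  -29/19 ]
  [ 0  1/19    3/19 ]
  [ 9     2     -12 ]
Subtract 9 times r1 from r3.
  [ 1   3/19  -29/19 ]
  [ 0   1/19    3/19 ]
  [ 0  11/19   33/19 ]
Multiply r2 by 19.
  [ 1   3/19  -29/19 ]
  [ 0      1       3 ]
  [ 0  11/19   33/19 ]
Subtract 11/19 times r2 from r3.
  [ 1  3/19  -29/19 ]
  [ 0     1       3 ]
  [ 0     0       0 ]
Subtract 3/19 times r2 from r1.
  [ 1  0  -2 ]
  [ 0  1   3 ]
  [ 0  0   0 ]
Pivot columns are the columns containing a leading 1.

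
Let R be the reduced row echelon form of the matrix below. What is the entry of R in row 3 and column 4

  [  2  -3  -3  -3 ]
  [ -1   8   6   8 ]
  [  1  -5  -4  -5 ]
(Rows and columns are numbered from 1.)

Multiply r1 by 1/2.
  [  1  -3/2  -3/2  -3/2 ]
  [ -1     8     6     8 ]
  [  1    -5    -4    -5 ]
Add r1 to r2.
  [ 1  -3/2  -3/2  -3/2 ]
  [ 0  13/2   9/2  13/2 ]
  [ 1    -5    -4    -5 ]
Subtract r1 from r3.
  [ 1  -3/2  -3/2  -3/2 ]
  [ 0  13/2   9/2  13/2 ]
  [ 0  -7/2  -5/2  -7/2 ]
Multiply r2 by 2/13.
  [ 1  -3/2  -3/2  -3/2 ]
  [ 0     1  9/13     1 ]
  [ 0  -7/2  -5/2  -7/2 ]
Add 7/2 times r2 to r3.
  [ 1  -3/2   -3/2  -3/2 ]
  [ 0     1   9/13     1 ]
  [ 0     0  -1/13     0 ]
Multiply r3 by -13.
  [ 1  -3/2  -3/2  -3/2 ]
  [ 0     1  9/13     1 ]
  [ 0     0     1     0 ]
Subtract 9/13 times r3 from r2.
  [ 1  -3/2  -3/2  -3/2 ]
  [ 0     1     0     1 ]
  [ 0     0     1     0 ]
Add 3/2 times r3 to r1.
  [ 1  -3/2  0  -3/2 ]
  [ 0     1  0     1 ]
  [ 0     0  1     0 ]
Add 3/2 times r2 to r1.
  [ 1  0  0  0 ]
  [ 0  1  0  1 ]
  [ 0  0  1  0 ]

0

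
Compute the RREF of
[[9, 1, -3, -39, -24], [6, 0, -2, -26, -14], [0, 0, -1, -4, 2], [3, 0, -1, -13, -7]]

[[1, 0, 0, -3, -3], [0, 1, 0, 0, -3], [0, 0, 1, 4, -2], [0, 0, 0, 0, 0]]

r1 -> 1/9·r1
r2 -> r2 − 6·r1
r4 -> r4 − 3·r1
r2 -> -3/2·r2
r4 -> r4 + 1/3·r2
r3 -> -1·r3
r1 -> r1 + 1/3·r3
r1 -> r1 − 1/9·r2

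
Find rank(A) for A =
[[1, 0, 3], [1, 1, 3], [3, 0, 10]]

R2 → R2 − R1
  [ 1  0   3 ]
  [ 0  1   0 ]
  [ 3  0  10 ]
R3 → R3 − 3·R1
  [ 1  0  3 ]
  [ 0  1  0 ]
  [ 0  0  1 ]
R1 → R1 − 3·R3
  [ 1  0  0 ]
  [ 0  1  0 ]
  [ 0  0  1 ]
The reduced form has 3 nonzero rows.

rank = 3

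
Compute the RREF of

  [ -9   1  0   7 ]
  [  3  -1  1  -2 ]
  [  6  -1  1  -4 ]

R1 := -1/9·R1
  [ 1  -1/9  0  -7/9 ]
  [ 3    -1  1    -2 ]
  [ 6    -1  1    -4 ]
R2 := R2 − 3·R1
  [ 1  -1/9  0  -7/9 ]
  [ 0  -2/3  1   1/3 ]
  [ 6    -1  1    -4 ]
R3 := R3 − 6·R1
  [ 1  -1/9  0  -7/9 ]
  [ 0  -2/3  1   1/3 ]
  [ 0  -1/3  1   2/3 ]
R2 := -3/2·R2
  [ 1  -1/9     0  -7/9 ]
  [ 0     1  -3/2  -1/2 ]
  [ 0  -1/3     1   2/3 ]
R3 := R3 + 1/3·R2
  [ 1  -1/9     0  -7/9 ]
  [ 0     1  -3/2  -1/2 ]
  [ 0     0   1/2   1/2 ]
R3 := 2·R3
  [ 1  -1/9     0  -7/9 ]
  [ 0     1  -3/2  -1/2 ]
  [ 0     0     1     1 ]
R2 := R2 + 3/2·R3
  [ 1  -1/9  0  -7/9 ]
  [ 0     1  0     1 ]
  [ 0     0  1     1 ]
R1 := R1 + 1/9·R2
  [ 1  0  0  -2/3 ]
  [ 0  1  0     1 ]
  [ 0  0  1     1 ]

[[1, 0, 0, -2/3], [0, 1, 0, 1], [0, 0, 1, 1]]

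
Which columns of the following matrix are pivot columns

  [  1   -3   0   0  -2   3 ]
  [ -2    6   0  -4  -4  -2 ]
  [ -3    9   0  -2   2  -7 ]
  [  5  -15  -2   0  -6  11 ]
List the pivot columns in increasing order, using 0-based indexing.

R2 ← R2 + 2·R1
R3 ← R3 + 3·R1
R4 ← R4 − 5·R1
R2 <-> R4
R2 ← -1/2·R2
R3 ← -1/2·R3
R4 ← R4 + 4·R3
Pivot columns are the columns containing a leading 1.

0, 2, 3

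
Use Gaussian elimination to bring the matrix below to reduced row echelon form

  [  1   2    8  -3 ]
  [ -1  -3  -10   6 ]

R2 → R2 + R1
  [ 1   2   8  -3 ]
  [ 0  -1  -2   3 ]
R2 → -1·R2
  [ 1  2  8  -3 ]
  [ 0  1  2  -3 ]
R1 → R1 − 2·R2
  [ 1  0  4   3 ]
  [ 0  1  2  -3 ]

[[1, 0, 4, 3], [0, 1, 2, -3]]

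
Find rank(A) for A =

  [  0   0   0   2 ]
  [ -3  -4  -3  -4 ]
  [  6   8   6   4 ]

rank = 2

R1 <-> R2
  [ -3  -4  -3  -4 ]
  [  0   0   0   2 ]
  [  6   8   6   4 ]
R1 → -1/3·R1
  [ 1  4/3  1  4/3 ]
  [ 0    0  0    2 ]
  [ 6    8  6    4 ]
R3 → R3 − 6·R1
  [ 1  4/3  1  4/3 ]
  [ 0    0  0    2 ]
  [ 0    0  0   -4 ]
R2 → 1/2·R2
  [ 1  4/3  1  4/3 ]
  [ 0    0  0    1 ]
  [ 0    0  0   -4 ]
R3 → R3 + 4·R2
  [ 1  4/3  1  4/3 ]
  [ 0    0  0    1 ]
  [ 0    0  0    0 ]
R1 → R1 − 4/3·R2
  [ 1  4/3  1  0 ]
  [ 0    0  0  1 ]
  [ 0    0  0  0 ]
The reduced form has 2 nonzero rows.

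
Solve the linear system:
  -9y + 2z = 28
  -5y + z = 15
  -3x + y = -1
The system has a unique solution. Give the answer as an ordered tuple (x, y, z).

(-1/3, -2, 5)

Form the augmented matrix and row-reduce:
  [  0  -9  2  |  28 ]
  [  0  -5  1  |  15 ]
  [ -3   1  0  |  -1 ]
ρ1 ↔ ρ3
  [ -3   1  0  |  -1 ]
  [  0  -5  1  |  15 ]
  [  0  -9  2  |  28 ]
ρ1 -> -1/3·ρ1
  [ 1  -1/3  0  |  1/3 ]
  [ 0    -5  1  |   15 ]
  [ 0    -9  2  |   28 ]
ρ2 -> -1/5·ρ2
  [ 1  -1/3     0  |  1/3 ]
  [ 0     1  -1/5  |   -3 ]
  [ 0    -9     2  |   28 ]
ρ3 -> ρ3 + 9·ρ2
  [ 1  -1/3     0  |  1/3 ]
  [ 0     1  -1/5  |   -3 ]
  [ 0     0   1/5  |    1 ]
ρ3 -> 5·ρ3
  [ 1  -1/3     0  |  1/3 ]
  [ 0     1  -1/5  |   -3 ]
  [ 0     0     1  |    5 ]
ρ2 -> ρ2 + 1/5·ρ3
  [ 1  -1/3  0  |  1/3 ]
  [ 0     1  0  |   -2 ]
  [ 0     0  1  |    5 ]
ρ1 -> ρ1 + 1/3·ρ2
  [ 1  0  0  |  -1/3 ]
  [ 0  1  0  |    -2 ]
  [ 0  0  1  |     5 ]
Reading off the last column: x = -1/3, y = -2, z = 5.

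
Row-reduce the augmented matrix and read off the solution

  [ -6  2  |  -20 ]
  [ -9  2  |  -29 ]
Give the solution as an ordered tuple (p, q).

R1 := -1/6·R1
  [  1  -1/3  |  10/3 ]
  [ -9     2  |   -29 ]
R2 := R2 + 9·R1
  [ 1  -1/3  |  10/3 ]
  [ 0    -1  |     1 ]
R2 := -1·R2
  [ 1  -1/3  |  10/3 ]
  [ 0     1  |    -1 ]
R1 := R1 + 1/3·R2
  [ 1  0  |   3 ]
  [ 0  1  |  -1 ]
Reading off the last column: p = 3, q = -1.

(3, -1)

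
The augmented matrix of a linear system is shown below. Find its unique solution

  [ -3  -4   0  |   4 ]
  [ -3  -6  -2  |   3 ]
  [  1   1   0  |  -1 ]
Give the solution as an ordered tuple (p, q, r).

R1 := -1/3·R1
R2 := R2 + 3·R1
R3 := R3 − R1
R2 := -1/2·R2
R3 := R3 + 1/3·R2
R3 := 3·R3
R2 := R2 − R3
R1 := R1 − 4/3·R2
Reading off the last column: p = 0, q = -1, r = 3/2.

(0, -1, 3/2)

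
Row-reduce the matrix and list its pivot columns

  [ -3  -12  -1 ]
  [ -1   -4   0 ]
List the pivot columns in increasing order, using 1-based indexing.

Multiply R1 by -1/3.
  [  1   4  1/3 ]
  [ -1  -4    0 ]
Add R1 to R2.
  [ 1  4  1/3 ]
  [ 0  0  1/3 ]
Multiply R2 by 3.
  [ 1  4  1/3 ]
  [ 0  0    1 ]
Subtract 1/3 times R2 from R1.
  [ 1  4  0 ]
  [ 0  0  1 ]
Pivot columns are the columns containing a leading 1.

1, 3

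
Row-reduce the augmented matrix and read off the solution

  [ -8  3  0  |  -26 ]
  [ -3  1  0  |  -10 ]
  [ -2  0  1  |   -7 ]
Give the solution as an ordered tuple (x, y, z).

(4, 2, 1)

R1 → -1/8·R1
  [  1  -3/8  0  |  13/4 ]
  [ -3     1  0  |   -10 ]
  [ -2     0  1  |    -7 ]
R2 → R2 + 3·R1
  [  1  -3/8  0  |  13/4 ]
  [  0  -1/8  0  |  -1/4 ]
  [ -2     0  1  |    -7 ]
R3 → R3 + 2·R1
  [ 1  -3/8  0  |  13/4 ]
  [ 0  -1/8  0  |  -1/4 ]
  [ 0  -3/4  1  |  -1/2 ]
R2 → -8·R2
  [ 1  -3/8  0  |  13/4 ]
  [ 0     1  0  |     2 ]
  [ 0  -3/4  1  |  -1/2 ]
R3 → R3 + 3/4·R2
  [ 1  -3/8  0  |  13/4 ]
  [ 0     1  0  |     2 ]
  [ 0     0  1  |     1 ]
R1 → R1 + 3/8·R2
  [ 1  0  0  |  4 ]
  [ 0  1  0  |  2 ]
  [ 0  0  1  |  1 ]
Reading off the last column: x = 4, y = 2, z = 1.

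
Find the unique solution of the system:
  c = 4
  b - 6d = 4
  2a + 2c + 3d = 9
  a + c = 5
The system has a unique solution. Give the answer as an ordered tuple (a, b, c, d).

(1, 2, 4, -1/3)

Form the augmented matrix and row-reduce:
  [ 0  0  1   0  |  4 ]
  [ 0  1  0  -6  |  4 ]
  [ 2  0  2   3  |  9 ]
  [ 1  0  1   0  |  5 ]
r1 <=> r3
  [ 2  0  2   3  |  9 ]
  [ 0  1  0  -6  |  4 ]
  [ 0  0  1   0  |  4 ]
  [ 1  0  1   0  |  5 ]
r1 ← 1/2·r1
  [ 1  0  1  3/2  |  9/2 ]
  [ 0  1  0   -6  |    4 ]
  [ 0  0  1    0  |    4 ]
  [ 1  0  1    0  |    5 ]
r4 ← r4 − r1
  [ 1  0  1   3/2  |  9/2 ]
  [ 0  1  0    -6  |    4 ]
  [ 0  0  1     0  |    4 ]
  [ 0  0  0  -3/2  |  1/2 ]
r4 ← -2/3·r4
  [ 1  0  1  3/2  |   9/2 ]
  [ 0  1  0   -6  |     4 ]
  [ 0  0  1    0  |     4 ]
  [ 0  0  0    1  |  -1/3 ]
r2 ← r2 + 6·r4
  [ 1  0  1  3/2  |   9/2 ]
  [ 0  1  0    0  |     2 ]
  [ 0  0  1    0  |     4 ]
  [ 0  0  0    1  |  -1/3 ]
r1 ← r1 − 3/2·r4
  [ 1  0  1  0  |     5 ]
  [ 0  1  0  0  |     2 ]
  [ 0  0  1  0  |     4 ]
  [ 0  0  0  1  |  -1/3 ]
r1 ← r1 − r3
  [ 1  0  0  0  |     1 ]
  [ 0  1  0  0  |     2 ]
  [ 0  0  1  0  |     4 ]
  [ 0  0  0  1  |  -1/3 ]
Reading off the last column: a = 1, b = 2, c = 4, d = -1/3.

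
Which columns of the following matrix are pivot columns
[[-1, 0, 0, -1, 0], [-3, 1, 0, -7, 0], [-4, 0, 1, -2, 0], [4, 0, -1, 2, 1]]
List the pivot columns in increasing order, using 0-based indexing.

ρ1 ← -1·ρ1
ρ2 ← ρ2 + 3·ρ1
ρ3 ← ρ3 + 4·ρ1
ρ4 ← ρ4 − 4·ρ1
ρ4 ← ρ4 + ρ3
Pivot columns are the columns containing a leading 1.

0, 1, 2, 4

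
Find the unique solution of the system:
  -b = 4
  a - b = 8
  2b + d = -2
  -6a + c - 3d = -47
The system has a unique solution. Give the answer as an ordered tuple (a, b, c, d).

Form the augmented matrix and row-reduce:
  [  0  -1  0   0  |    4 ]
  [  1  -1  0   0  |    8 ]
  [  0   2  0   1  |   -2 ]
  [ -6   0  1  -3  |  -47 ]
r1 <-> r2
  [  1  -1  0   0  |    8 ]
  [  0  -1  0   0  |    4 ]
  [  0   2  0   1  |   -2 ]
  [ -6   0  1  -3  |  -47 ]
r4 := r4 + 6·r1
  [ 1  -1  0   0  |   8 ]
  [ 0  -1  0   0  |   4 ]
  [ 0   2  0   1  |  -2 ]
  [ 0  -6  1  -3  |   1 ]
r2 := -1·r2
  [ 1  -1  0   0  |   8 ]
  [ 0   1  0   0  |  -4 ]
  [ 0   2  0   1  |  -2 ]
  [ 0  -6  1  -3  |   1 ]
r3 := r3 − 2·r2
  [ 1  -1  0   0  |   8 ]
  [ 0   1  0   0  |  -4 ]
  [ 0   0  0   1  |   6 ]
  [ 0  -6  1  -3  |   1 ]
r4 := r4 + 6·r2
  [ 1  -1  0   0  |    8 ]
  [ 0   1  0   0  |   -4 ]
  [ 0   0  0   1  |    6 ]
  [ 0   0  1  -3  |  -23 ]
r3 <-> r4
  [ 1  -1  0   0  |    8 ]
  [ 0   1  0   0  |   -4 ]
  [ 0   0  1  -3  |  -23 ]
  [ 0   0  0   1  |    6 ]
r3 := r3 + 3·r4
  [ 1  -1  0  0  |   8 ]
  [ 0   1  0  0  |  -4 ]
  [ 0   0  1  0  |  -5 ]
  [ 0   0  0  1  |   6 ]
r1 := r1 + r2
  [ 1  0  0  0  |   4 ]
  [ 0  1  0  0  |  -4 ]
  [ 0  0  1  0  |  -5 ]
  [ 0  0  0  1  |   6 ]
Reading off the last column: a = 4, b = -4, c = -5, d = 6.

(4, -4, -5, 6)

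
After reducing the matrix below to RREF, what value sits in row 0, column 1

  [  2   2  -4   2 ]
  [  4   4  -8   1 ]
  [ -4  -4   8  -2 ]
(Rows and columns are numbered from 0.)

1

Multiply R1 by 1/2.
  [  1   1  -2   1 ]
  [  4   4  -8   1 ]
  [ -4  -4   8  -2 ]
Subtract 4 times R1 from R2.
  [  1   1  -2   1 ]
  [  0   0   0  -3 ]
  [ -4  -4   8  -2 ]
Add 4 times R1 to R3.
  [ 1  1  -2   1 ]
  [ 0  0   0  -3 ]
  [ 0  0   0   2 ]
Multiply R2 by -1/3.
  [ 1  1  -2  1 ]
  [ 0  0   0  1 ]
  [ 0  0   0  2 ]
Subtract 2 times R2 from R3.
  [ 1  1  -2  1 ]
  [ 0  0   0  1 ]
  [ 0  0   0  0 ]
Subtract R2 from R1.
  [ 1  1  -2  0 ]
  [ 0  0   0  1 ]
  [ 0  0   0  0 ]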